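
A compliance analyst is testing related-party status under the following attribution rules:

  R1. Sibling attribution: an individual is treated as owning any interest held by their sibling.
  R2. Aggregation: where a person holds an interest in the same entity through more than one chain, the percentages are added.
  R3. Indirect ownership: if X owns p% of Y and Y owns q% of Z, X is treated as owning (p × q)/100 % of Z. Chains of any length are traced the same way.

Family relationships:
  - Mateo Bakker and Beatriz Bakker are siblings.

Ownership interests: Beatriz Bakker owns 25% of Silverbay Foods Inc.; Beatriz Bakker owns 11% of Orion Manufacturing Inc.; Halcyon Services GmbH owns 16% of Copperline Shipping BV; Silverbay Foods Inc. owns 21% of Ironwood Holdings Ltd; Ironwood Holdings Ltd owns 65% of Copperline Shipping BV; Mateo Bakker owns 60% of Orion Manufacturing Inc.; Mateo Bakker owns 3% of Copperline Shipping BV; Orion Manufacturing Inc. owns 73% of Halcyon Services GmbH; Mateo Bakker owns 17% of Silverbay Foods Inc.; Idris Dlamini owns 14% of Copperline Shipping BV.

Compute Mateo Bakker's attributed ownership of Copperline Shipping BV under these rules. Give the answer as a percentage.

By sibling attribution (R1), Mateo Bakker is treated as also owning Beatriz Bakker's interest in Orion Manufacturing Inc, giving 60% + 11% = 71%.
By sibling attribution (R1), Mateo Bakker is treated as also owning Beatriz Bakker's interest in Silverbay Foods Inc, giving 17% + 25% = 42%.
Chain via Orion Manufacturing Inc. → Halcyon Services GmbH (R3): 71% × 73% × 16% = 8.2928% of Copperline Shipping BV.
Chain via Silverbay Foods Inc. → Ironwood Holdings Ltd (R3): 42% × 21% × 65% = 5.733% of Copperline Shipping BV.
Direct interest in Copperline Shipping BV: 3%.
Aggregating (R2): 8.2928% + 5.733% + 3% = 17.0258%.

17.0258%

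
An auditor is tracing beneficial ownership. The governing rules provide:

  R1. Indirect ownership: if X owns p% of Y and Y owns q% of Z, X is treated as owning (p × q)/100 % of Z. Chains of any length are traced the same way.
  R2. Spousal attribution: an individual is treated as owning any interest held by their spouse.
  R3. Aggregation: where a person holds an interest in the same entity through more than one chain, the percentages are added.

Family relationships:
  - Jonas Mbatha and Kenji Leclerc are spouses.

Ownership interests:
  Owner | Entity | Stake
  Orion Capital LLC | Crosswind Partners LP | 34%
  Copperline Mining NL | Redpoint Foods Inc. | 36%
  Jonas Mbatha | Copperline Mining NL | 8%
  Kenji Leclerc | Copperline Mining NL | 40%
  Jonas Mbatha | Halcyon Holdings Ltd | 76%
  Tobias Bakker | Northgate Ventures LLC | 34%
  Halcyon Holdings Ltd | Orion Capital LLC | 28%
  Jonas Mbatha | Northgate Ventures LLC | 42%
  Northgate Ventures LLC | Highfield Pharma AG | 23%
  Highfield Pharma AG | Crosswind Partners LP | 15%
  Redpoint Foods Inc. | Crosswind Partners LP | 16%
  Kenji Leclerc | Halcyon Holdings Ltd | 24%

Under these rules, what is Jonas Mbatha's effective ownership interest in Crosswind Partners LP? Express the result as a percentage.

13.7338%

By spousal attribution (R2), Jonas Mbatha is treated as also owning Kenji Leclerc's interest in Copperline Mining NL, giving 8% + 40% = 48%.
By spousal attribution (R2), Jonas Mbatha is treated as also owning Kenji Leclerc's interest in Halcyon Holdings Ltd, giving 76% + 24% = 100%.
Chain via Copperline Mining NL → Redpoint Foods Inc. (R1): 48% × 36% × 16% = 2.7648% of Crosswind Partners LP.
Chain via Halcyon Holdings Ltd → Orion Capital LLC (R1): 100% × 28% × 34% = 9.52% of Crosswind Partners LP.
Chain via Northgate Ventures LLC → Highfield Pharma AG (R1): 42% × 23% × 15% = 1.449% of Crosswind Partners LP.
Aggregating (R3): 2.7648% + 9.52% + 1.449% = 13.7338%.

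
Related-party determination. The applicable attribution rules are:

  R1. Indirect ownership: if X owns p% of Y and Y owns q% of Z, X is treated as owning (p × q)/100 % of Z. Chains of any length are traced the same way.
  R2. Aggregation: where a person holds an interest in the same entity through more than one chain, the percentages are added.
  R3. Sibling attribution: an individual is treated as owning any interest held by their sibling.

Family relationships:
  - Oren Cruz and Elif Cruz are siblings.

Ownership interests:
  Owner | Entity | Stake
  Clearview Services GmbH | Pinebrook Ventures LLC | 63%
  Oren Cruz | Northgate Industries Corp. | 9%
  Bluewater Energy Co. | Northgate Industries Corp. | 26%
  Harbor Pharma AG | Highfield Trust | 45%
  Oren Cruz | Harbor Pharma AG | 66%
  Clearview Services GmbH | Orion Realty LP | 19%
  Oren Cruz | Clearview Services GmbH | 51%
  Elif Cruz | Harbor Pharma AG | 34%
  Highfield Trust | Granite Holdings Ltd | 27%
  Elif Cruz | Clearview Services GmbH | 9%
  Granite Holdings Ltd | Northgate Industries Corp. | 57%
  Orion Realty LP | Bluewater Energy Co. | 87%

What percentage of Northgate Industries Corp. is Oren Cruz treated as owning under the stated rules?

By sibling attribution (R3), Oren Cruz is treated as also owning Elif Cruz's interest in Clearview Services GmbH, giving 51% + 9% = 60%.
By sibling attribution (R3), Oren Cruz is treated as also owning Elif Cruz's interest in Harbor Pharma AG, giving 66% + 34% = 100%.
Chain via Clearview Services GmbH → Orion Realty LP → Bluewater Energy Co. (R1): 60% × 19% × 87% × 26% = 2.57868% of Northgate Industries Corp.
Chain via Harbor Pharma AG → Highfield Trust → Granite Holdings Ltd (R1): 100% × 45% × 27% × 57% = 6.9255% of Northgate Industries Corp.
Direct interest in Northgate Industries Corp: 9%.
Aggregating (R2): 2.57868% + 6.9255% + 9% = 18.50418%.

18.50418%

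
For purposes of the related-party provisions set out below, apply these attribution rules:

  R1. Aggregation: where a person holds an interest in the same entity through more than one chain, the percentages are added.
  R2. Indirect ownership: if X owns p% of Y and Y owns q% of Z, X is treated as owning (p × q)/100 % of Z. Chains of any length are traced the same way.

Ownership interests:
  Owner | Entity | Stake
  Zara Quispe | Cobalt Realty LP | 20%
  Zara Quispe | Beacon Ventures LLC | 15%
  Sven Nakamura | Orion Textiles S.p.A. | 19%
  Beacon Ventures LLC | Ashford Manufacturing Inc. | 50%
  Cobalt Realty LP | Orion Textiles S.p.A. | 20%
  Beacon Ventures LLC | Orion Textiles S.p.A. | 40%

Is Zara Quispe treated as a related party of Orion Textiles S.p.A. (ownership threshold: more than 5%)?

Yes

Chain via Beacon Ventures LLC (R2): 15% × 40% = 6% of Orion Textiles S.p.A.
Chain via Cobalt Realty LP (R2): 20% × 20% = 4% of Orion Textiles S.p.A.
Aggregating (R1): 6% + 4% = 10%.
10% exceeds the 5% threshold, so Zara is a related party to Orion Textiles S.p.A.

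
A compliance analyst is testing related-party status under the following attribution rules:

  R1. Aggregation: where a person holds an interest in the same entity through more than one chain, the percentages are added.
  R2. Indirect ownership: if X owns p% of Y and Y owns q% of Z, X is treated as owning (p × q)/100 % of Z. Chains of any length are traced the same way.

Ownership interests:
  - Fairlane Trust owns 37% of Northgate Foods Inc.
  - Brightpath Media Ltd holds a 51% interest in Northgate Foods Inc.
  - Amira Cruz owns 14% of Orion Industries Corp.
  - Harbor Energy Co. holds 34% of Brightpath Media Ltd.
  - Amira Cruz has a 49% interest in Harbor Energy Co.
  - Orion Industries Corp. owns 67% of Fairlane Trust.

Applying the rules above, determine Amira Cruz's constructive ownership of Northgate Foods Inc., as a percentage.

Chain via Harbor Energy Co. → Brightpath Media Ltd (R2): 49% × 34% × 51% = 8.4966% of Northgate Foods Inc.
Chain via Orion Industries Corp. → Fairlane Trust (R2): 14% × 67% × 37% = 3.4706% of Northgate Foods Inc.
Aggregating (R1): 8.4966% + 3.4706% = 11.9672%.

11.9672%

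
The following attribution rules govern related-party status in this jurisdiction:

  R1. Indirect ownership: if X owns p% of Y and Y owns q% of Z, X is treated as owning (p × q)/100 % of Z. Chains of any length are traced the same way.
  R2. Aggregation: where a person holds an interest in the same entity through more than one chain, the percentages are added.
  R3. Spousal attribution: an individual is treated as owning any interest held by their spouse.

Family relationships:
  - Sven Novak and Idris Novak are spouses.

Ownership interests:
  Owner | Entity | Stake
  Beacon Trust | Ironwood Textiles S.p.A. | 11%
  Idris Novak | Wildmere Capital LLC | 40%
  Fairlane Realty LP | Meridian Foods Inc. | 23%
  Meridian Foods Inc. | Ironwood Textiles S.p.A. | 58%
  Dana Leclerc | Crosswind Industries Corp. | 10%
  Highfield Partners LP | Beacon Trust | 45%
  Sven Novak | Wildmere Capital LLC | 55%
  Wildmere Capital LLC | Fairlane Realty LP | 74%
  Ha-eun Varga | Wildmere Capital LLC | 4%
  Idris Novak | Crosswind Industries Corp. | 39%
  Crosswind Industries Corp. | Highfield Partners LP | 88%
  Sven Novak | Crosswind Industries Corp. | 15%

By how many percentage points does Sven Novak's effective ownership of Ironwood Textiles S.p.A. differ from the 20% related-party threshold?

8.26974

By spousal attribution (R3), Sven Novak is treated as also owning Idris Novak's interest in Crosswind Industries Corp, giving 15% + 39% = 54%.
By spousal attribution (R3), Sven Novak is treated as also owning Idris Novak's interest in Wildmere Capital LLC, giving 55% + 40% = 95%.
Chain via Crosswind Industries Corp. → Highfield Partners LP → Beacon Trust (R1): 54% × 88% × 45% × 11% = 2.35224% of Ironwood Textiles S.p.A.
Chain via Wildmere Capital LLC → Fairlane Realty LP → Meridian Foods Inc. (R1): 95% × 74% × 23% × 58% = 9.37802% of Ironwood Textiles S.p.A.
Aggregating (R2): 2.35224% + 9.37802% = 11.73026%.
11.73026% falls short of the 20% threshold by 8.26974 percentage points.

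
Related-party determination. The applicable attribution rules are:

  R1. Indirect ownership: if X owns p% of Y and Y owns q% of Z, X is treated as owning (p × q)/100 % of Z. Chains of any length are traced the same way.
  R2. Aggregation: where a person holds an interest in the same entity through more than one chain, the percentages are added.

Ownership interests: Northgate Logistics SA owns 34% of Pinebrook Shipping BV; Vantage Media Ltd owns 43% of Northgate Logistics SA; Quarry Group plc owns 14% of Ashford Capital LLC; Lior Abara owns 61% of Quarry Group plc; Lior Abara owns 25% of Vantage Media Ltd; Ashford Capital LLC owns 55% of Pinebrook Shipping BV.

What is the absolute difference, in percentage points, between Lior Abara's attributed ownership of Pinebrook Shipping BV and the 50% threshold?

Chain via Vantage Media Ltd → Northgate Logistics SA (R1): 25% × 43% × 34% = 3.655% of Pinebrook Shipping BV.
Chain via Quarry Group plc → Ashford Capital LLC (R1): 61% × 14% × 55% = 4.697% of Pinebrook Shipping BV.
Aggregating (R2): 3.655% + 4.697% = 8.352%.
8.352% falls short of the 50% threshold by 41.648 percentage points.

41.648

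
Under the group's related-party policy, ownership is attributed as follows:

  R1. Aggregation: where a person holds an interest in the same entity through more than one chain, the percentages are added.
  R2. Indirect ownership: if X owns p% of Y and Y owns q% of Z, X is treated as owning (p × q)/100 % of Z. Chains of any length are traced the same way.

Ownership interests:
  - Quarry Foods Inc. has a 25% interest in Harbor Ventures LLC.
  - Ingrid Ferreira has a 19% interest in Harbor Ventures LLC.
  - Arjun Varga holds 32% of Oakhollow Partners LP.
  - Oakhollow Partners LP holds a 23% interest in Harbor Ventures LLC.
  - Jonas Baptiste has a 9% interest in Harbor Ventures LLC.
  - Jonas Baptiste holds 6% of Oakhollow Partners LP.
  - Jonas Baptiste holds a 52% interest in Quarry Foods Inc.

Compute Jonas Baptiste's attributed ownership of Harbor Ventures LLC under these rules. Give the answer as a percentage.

Chain via Oakhollow Partners LP (R2): 6% × 23% = 1.38% of Harbor Ventures LLC.
Chain via Quarry Foods Inc. (R2): 52% × 25% = 13% of Harbor Ventures LLC.
Direct interest in Harbor Ventures LLC: 9%.
Aggregating (R1): 1.38% + 13% + 9% = 23.38%.

23.38%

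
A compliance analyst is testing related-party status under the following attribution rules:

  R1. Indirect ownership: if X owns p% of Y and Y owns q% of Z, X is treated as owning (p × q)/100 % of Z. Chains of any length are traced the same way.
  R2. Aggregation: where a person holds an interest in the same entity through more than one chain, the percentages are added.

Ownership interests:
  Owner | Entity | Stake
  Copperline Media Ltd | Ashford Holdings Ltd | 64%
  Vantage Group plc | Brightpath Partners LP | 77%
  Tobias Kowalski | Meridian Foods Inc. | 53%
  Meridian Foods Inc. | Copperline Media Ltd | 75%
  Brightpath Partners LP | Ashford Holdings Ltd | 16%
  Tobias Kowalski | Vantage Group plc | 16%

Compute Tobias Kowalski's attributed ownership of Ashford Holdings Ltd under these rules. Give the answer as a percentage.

Chain via Meridian Foods Inc. → Copperline Media Ltd (R1): 53% × 75% × 64% = 25.44% of Ashford Holdings Ltd.
Chain via Vantage Group plc → Brightpath Partners LP (R1): 16% × 77% × 16% = 1.9712% of Ashford Holdings Ltd.
Aggregating (R2): 25.44% + 1.9712% = 27.4112%.

27.4112%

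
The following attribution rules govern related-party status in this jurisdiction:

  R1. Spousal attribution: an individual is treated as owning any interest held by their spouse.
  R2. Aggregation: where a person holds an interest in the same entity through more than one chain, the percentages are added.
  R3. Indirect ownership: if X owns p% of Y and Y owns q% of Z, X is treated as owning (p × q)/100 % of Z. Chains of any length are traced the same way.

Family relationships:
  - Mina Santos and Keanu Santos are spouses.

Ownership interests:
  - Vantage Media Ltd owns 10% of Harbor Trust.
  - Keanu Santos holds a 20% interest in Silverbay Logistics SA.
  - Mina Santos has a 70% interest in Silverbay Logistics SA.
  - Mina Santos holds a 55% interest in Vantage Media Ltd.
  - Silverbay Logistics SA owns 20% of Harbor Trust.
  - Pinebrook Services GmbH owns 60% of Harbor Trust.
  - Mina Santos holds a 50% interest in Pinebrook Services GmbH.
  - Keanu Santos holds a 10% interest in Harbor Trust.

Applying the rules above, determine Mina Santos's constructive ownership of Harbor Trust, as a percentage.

By spousal attribution (R1), Mina Santos is treated as also owning Keanu Santos's interest in Silverbay Logistics SA, giving 70% + 20% = 90%.
By spousal attribution (R1), Mina Santos is treated as owning Keanu Santos's 10% interest in Harbor Trust.
Chain via Pinebrook Services GmbH (R3): 50% × 60% = 30% of Harbor Trust.
Chain via Silverbay Logistics SA (R3): 90% × 20% = 18% of Harbor Trust.
Chain via Vantage Media Ltd (R3): 55% × 10% = 5.5% of Harbor Trust.
Direct interest in Harbor Trust: 10%.
Aggregating (R2): 30% + 18% + 5.5% + 10% = 63.5%.

63.5%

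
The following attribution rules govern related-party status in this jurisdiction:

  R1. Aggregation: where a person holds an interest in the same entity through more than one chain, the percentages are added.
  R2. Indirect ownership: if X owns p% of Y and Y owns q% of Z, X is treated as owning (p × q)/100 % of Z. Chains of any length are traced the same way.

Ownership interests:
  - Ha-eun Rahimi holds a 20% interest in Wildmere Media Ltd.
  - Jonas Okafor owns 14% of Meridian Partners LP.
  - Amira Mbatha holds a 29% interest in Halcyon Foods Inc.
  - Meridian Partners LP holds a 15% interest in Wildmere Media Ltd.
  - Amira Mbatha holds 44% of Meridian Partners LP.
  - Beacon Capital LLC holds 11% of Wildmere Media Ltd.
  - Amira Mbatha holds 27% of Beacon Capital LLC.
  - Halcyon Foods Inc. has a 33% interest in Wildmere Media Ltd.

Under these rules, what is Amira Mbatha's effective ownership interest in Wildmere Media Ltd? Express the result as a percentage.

Chain via Halcyon Foods Inc. (R2): 29% × 33% = 9.57% of Wildmere Media Ltd.
Chain via Beacon Capital LLC (R2): 27% × 11% = 2.97% of Wildmere Media Ltd.
Chain via Meridian Partners LP (R2): 44% × 15% = 6.6% of Wildmere Media Ltd.
Aggregating (R1): 9.57% + 2.97% + 6.6% = 19.14%.

19.14%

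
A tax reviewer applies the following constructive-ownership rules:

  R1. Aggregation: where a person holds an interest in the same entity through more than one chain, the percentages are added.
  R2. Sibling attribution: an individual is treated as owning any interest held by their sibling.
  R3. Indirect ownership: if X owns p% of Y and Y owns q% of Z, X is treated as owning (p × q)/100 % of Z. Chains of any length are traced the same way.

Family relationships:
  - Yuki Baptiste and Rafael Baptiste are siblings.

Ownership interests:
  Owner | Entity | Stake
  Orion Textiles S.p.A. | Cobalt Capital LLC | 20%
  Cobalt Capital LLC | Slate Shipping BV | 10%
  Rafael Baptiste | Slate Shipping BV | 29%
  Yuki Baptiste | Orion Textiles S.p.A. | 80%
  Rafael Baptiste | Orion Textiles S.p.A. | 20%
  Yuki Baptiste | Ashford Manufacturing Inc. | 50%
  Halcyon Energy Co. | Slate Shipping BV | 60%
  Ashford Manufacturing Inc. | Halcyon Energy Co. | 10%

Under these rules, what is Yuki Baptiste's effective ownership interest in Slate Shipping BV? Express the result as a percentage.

By sibling attribution (R2), Yuki Baptiste is treated as also owning Rafael Baptiste's interest in Orion Textiles S.p.A, giving 80% + 20% = 100%.
By sibling attribution (R2), Yuki Baptiste is treated as owning Rafael Baptiste's 29% interest in Slate Shipping BV.
Chain via Ashford Manufacturing Inc. → Halcyon Energy Co. (R3): 50% × 10% × 60% = 3% of Slate Shipping BV.
Chain via Orion Textiles S.p.A. → Cobalt Capital LLC (R3): 100% × 20% × 10% = 2% of Slate Shipping BV.
Direct interest in Slate Shipping BV: 29%.
Aggregating (R1): 3% + 2% + 29% = 34%.

34%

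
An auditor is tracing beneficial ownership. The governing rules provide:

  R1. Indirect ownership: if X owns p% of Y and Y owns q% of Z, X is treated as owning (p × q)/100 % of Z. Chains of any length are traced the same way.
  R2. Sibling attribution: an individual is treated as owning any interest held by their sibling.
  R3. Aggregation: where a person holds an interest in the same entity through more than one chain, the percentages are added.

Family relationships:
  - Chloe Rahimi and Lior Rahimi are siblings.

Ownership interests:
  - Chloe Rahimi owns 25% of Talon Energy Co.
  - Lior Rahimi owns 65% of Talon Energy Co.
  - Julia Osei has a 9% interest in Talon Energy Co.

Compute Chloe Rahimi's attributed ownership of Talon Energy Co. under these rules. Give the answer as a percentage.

90%

By sibling attribution (R2), Chloe Rahimi is treated as also owning Lior Rahimi's interest in Talon Energy Co, giving 25% + 65% = 90%.
Direct interest in Talon Energy Co: 90%.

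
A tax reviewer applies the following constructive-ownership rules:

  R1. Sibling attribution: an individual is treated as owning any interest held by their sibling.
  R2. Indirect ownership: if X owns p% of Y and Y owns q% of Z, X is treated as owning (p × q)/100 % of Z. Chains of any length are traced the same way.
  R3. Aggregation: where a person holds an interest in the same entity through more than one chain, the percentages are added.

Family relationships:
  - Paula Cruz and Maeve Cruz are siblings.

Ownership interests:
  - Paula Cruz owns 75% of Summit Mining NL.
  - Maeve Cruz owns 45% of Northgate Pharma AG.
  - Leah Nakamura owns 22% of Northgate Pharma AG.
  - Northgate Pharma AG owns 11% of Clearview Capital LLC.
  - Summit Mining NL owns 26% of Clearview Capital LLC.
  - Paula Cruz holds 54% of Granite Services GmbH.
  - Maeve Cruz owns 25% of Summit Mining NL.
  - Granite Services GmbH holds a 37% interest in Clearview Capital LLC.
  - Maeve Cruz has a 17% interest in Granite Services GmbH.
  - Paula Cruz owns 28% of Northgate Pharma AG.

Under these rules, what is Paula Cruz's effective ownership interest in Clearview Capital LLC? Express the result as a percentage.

60.3%

By sibling attribution (R1), Paula Cruz is treated as also owning Maeve Cruz's interest in Granite Services GmbH, giving 54% + 17% = 71%.
By sibling attribution (R1), Paula Cruz is treated as also owning Maeve Cruz's interest in Northgate Pharma AG, giving 28% + 45% = 73%.
By sibling attribution (R1), Paula Cruz is treated as also owning Maeve Cruz's interest in Summit Mining NL, giving 75% + 25% = 100%.
Chain via Granite Services GmbH (R2): 71% × 37% = 26.27% of Clearview Capital LLC.
Chain via Northgate Pharma AG (R2): 73% × 11% = 8.03% of Clearview Capital LLC.
Chain via Summit Mining NL (R2): 100% × 26% = 26% of Clearview Capital LLC.
Aggregating (R3): 26.27% + 8.03% + 26% = 60.3%.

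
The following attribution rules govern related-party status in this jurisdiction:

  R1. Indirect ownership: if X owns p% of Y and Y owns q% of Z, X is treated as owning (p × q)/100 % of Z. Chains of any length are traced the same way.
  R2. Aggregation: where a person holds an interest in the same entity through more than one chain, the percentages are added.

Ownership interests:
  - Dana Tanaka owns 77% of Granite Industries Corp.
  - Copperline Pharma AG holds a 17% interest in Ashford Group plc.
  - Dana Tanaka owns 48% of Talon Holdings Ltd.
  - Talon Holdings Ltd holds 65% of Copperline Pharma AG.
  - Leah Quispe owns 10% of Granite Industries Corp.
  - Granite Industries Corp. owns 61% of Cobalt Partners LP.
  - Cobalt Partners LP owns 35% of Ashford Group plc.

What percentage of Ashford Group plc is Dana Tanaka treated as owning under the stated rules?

21.7435%

Chain via Granite Industries Corp. → Cobalt Partners LP (R1): 77% × 61% × 35% = 16.4395% of Ashford Group plc.
Chain via Talon Holdings Ltd → Copperline Pharma AG (R1): 48% × 65% × 17% = 5.304% of Ashford Group plc.
Aggregating (R2): 16.4395% + 5.304% = 21.7435%.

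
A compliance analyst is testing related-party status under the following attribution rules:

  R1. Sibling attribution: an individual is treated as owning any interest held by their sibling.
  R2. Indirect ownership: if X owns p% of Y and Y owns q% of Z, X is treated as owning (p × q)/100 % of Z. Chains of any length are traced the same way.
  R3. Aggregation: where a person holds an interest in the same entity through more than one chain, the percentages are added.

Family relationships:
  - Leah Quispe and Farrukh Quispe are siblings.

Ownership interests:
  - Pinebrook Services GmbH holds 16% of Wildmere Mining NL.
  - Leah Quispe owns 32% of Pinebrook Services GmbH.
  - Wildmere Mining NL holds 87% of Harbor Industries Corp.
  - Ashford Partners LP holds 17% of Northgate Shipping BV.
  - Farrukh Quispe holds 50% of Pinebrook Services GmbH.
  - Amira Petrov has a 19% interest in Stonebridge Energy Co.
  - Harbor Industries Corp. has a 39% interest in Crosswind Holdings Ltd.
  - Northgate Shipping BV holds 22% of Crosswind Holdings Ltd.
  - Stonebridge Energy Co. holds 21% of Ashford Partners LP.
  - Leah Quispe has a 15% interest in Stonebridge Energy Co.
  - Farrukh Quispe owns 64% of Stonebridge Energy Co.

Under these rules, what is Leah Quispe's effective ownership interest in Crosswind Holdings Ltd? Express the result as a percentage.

By sibling attribution (R1), Leah Quispe is treated as also owning Farrukh Quispe's interest in Pinebrook Services GmbH, giving 32% + 50% = 82%.
By sibling attribution (R1), Leah Quispe is treated as also owning Farrukh Quispe's interest in Stonebridge Energy Co, giving 15% + 64% = 79%.
Chain via Pinebrook Services GmbH → Wildmere Mining NL → Harbor Industries Corp. (R2): 82% × 16% × 87% × 39% = 4.451616% of Crosswind Holdings Ltd.
Chain via Stonebridge Energy Co. → Ashford Partners LP → Northgate Shipping BV (R2): 79% × 21% × 17% × 22% = 0.620466% of Crosswind Holdings Ltd.
Aggregating (R3): 4.451616% + 0.620466% = 5.072082%.

5.072082%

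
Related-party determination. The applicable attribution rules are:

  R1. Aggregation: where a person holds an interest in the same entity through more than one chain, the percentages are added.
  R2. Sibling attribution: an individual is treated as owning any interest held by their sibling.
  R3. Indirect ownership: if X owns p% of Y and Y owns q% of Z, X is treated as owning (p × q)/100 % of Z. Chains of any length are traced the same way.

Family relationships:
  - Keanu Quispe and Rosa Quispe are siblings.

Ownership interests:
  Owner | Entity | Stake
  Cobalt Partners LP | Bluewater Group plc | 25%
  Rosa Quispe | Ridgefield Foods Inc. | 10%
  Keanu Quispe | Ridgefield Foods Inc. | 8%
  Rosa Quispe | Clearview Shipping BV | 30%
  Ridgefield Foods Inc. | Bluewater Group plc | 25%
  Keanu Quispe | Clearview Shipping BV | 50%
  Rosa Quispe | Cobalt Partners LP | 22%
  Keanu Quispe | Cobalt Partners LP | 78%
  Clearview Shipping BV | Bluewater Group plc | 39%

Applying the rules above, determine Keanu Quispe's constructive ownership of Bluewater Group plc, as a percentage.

60.7%

By sibling attribution (R2), Keanu Quispe is treated as also owning Rosa Quispe's interest in Cobalt Partners LP, giving 78% + 22% = 100%.
By sibling attribution (R2), Keanu Quispe is treated as also owning Rosa Quispe's interest in Clearview Shipping BV, giving 50% + 30% = 80%.
By sibling attribution (R2), Keanu Quispe is treated as also owning Rosa Quispe's interest in Ridgefield Foods Inc, giving 8% + 10% = 18%.
Chain via Cobalt Partners LP (R3): 100% × 25% = 25% of Bluewater Group plc.
Chain via Clearview Shipping BV (R3): 80% × 39% = 31.2% of Bluewater Group plc.
Chain via Ridgefield Foods Inc. (R3): 18% × 25% = 4.5% of Bluewater Group plc.
Aggregating (R1): 25% + 31.2% + 4.5% = 60.7%.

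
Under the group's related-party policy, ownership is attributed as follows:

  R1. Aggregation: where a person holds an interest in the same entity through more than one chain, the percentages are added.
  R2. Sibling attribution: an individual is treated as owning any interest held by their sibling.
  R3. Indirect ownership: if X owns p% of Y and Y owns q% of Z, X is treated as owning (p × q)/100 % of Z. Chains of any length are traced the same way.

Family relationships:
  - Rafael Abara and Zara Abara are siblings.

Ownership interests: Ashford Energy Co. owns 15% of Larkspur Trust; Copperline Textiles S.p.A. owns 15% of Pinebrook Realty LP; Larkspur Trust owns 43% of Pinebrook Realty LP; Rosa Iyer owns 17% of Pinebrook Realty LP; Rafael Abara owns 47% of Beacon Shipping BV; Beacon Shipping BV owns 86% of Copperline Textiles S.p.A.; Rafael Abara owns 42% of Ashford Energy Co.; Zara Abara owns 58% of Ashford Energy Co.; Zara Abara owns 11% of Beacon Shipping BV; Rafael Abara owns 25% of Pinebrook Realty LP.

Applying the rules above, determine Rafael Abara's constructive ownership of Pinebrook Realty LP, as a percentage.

By sibling attribution (R2), Rafael Abara is treated as also owning Zara Abara's interest in Ashford Energy Co, giving 42% + 58% = 100%.
By sibling attribution (R2), Rafael Abara is treated as also owning Zara Abara's interest in Beacon Shipping BV, giving 47% + 11% = 58%.
Chain via Ashford Energy Co. → Larkspur Trust (R3): 100% × 15% × 43% = 6.45% of Pinebrook Realty LP.
Chain via Beacon Shipping BV → Copperline Textiles S.p.A. (R3): 58% × 86% × 15% = 7.482% of Pinebrook Realty LP.
Direct interest in Pinebrook Realty LP: 25%.
Aggregating (R1): 6.45% + 7.482% + 25% = 38.932%.

38.932%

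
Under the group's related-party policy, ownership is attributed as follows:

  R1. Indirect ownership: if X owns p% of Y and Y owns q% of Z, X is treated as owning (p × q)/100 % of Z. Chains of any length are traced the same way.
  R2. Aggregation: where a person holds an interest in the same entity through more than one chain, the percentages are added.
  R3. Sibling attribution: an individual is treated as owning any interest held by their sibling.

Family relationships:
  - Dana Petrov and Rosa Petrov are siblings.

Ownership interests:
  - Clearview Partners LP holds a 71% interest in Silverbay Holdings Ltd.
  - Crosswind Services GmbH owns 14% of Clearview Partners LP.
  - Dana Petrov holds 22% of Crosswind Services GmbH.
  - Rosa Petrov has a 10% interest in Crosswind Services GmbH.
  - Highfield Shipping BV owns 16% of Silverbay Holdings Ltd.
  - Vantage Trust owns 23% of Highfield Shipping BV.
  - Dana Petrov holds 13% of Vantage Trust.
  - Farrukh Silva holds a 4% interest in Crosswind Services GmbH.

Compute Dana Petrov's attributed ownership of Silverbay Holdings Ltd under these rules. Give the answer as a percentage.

3.6592%

By sibling attribution (R3), Dana Petrov is treated as also owning Rosa Petrov's interest in Crosswind Services GmbH, giving 22% + 10% = 32%.
Chain via Vantage Trust → Highfield Shipping BV (R1): 13% × 23% × 16% = 0.4784% of Silverbay Holdings Ltd.
Chain via Crosswind Services GmbH → Clearview Partners LP (R1): 32% × 14% × 71% = 3.1808% of Silverbay Holdings Ltd.
Aggregating (R2): 0.4784% + 3.1808% = 3.6592%.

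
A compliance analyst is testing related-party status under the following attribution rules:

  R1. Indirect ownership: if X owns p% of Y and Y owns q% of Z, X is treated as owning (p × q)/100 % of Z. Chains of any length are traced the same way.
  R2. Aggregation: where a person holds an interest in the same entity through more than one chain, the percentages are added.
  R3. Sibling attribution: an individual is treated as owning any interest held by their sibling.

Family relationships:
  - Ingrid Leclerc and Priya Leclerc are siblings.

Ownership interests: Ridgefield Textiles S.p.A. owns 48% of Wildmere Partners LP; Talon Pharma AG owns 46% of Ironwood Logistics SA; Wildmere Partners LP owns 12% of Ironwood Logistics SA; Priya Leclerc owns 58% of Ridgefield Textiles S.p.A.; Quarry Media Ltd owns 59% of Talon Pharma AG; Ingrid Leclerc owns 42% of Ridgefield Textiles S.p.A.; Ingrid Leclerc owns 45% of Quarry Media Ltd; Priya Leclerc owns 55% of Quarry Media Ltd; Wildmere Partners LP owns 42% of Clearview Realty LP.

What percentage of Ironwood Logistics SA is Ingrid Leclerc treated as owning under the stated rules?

32.9%

By sibling attribution (R3), Ingrid Leclerc is treated as also owning Priya Leclerc's interest in Ridgefield Textiles S.p.A, giving 42% + 58% = 100%.
By sibling attribution (R3), Ingrid Leclerc is treated as also owning Priya Leclerc's interest in Quarry Media Ltd, giving 45% + 55% = 100%.
Chain via Ridgefield Textiles S.p.A. → Wildmere Partners LP (R1): 100% × 48% × 12% = 5.76% of Ironwood Logistics SA.
Chain via Quarry Media Ltd → Talon Pharma AG (R1): 100% × 59% × 46% = 27.14% of Ironwood Logistics SA.
Aggregating (R2): 5.76% + 27.14% = 32.9%.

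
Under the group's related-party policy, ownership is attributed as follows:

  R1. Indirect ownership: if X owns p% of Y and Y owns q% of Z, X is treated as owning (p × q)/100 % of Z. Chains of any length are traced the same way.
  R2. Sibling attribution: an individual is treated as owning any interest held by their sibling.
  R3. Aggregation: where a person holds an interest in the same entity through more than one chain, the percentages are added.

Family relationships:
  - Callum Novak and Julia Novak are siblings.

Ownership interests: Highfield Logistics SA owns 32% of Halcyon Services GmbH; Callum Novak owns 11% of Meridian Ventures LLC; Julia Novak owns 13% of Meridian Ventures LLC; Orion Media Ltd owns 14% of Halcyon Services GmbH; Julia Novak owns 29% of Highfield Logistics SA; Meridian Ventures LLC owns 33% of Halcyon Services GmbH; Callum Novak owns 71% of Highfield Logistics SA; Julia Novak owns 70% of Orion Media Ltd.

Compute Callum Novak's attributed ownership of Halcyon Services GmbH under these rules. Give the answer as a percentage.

By sibling attribution (R2), Callum Novak is treated as also owning Julia Novak's interest in Highfield Logistics SA, giving 71% + 29% = 100%.
By sibling attribution (R2), Callum Novak is treated as also owning Julia Novak's interest in Meridian Ventures LLC, giving 11% + 13% = 24%.
By sibling attribution (R2), Callum Novak is treated as owning Julia Novak's 70% interest in Orion Media Ltd.
Chain via Highfield Logistics SA (R1): 100% × 32% = 32% of Halcyon Services GmbH.
Chain via Meridian Ventures LLC (R1): 24% × 33% = 7.92% of Halcyon Services GmbH.
Chain via Orion Media Ltd (R1): 70% × 14% = 9.8% of Halcyon Services GmbH.
Aggregating (R3): 32% + 7.92% + 9.8% = 49.72%.

49.72%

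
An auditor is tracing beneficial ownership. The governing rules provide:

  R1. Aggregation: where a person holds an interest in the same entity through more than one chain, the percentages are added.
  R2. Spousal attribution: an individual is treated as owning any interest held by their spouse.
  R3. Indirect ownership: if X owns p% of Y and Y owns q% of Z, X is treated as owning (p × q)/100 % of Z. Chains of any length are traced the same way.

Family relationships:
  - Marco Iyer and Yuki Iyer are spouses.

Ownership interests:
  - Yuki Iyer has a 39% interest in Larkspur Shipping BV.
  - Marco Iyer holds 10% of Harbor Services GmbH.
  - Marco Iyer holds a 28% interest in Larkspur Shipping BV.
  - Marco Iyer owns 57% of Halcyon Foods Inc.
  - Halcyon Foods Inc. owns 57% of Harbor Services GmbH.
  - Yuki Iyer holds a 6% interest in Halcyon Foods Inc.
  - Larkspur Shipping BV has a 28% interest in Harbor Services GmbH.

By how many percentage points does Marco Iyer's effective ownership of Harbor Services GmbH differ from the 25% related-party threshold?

By spousal attribution (R2), Marco Iyer is treated as also owning Yuki Iyer's interest in Larkspur Shipping BV, giving 28% + 39% = 67%.
By spousal attribution (R2), Marco Iyer is treated as also owning Yuki Iyer's interest in Halcyon Foods Inc, giving 57% + 6% = 63%.
Chain via Larkspur Shipping BV (R3): 67% × 28% = 18.76% of Harbor Services GmbH.
Chain via Halcyon Foods Inc. (R3): 63% × 57% = 35.91% of Harbor Services GmbH.
Direct interest in Harbor Services GmbH: 10%.
Aggregating (R1): 18.76% + 35.91% + 10% = 64.67%.
64.67% exceeds the 25% threshold by 39.67 percentage points.

39.67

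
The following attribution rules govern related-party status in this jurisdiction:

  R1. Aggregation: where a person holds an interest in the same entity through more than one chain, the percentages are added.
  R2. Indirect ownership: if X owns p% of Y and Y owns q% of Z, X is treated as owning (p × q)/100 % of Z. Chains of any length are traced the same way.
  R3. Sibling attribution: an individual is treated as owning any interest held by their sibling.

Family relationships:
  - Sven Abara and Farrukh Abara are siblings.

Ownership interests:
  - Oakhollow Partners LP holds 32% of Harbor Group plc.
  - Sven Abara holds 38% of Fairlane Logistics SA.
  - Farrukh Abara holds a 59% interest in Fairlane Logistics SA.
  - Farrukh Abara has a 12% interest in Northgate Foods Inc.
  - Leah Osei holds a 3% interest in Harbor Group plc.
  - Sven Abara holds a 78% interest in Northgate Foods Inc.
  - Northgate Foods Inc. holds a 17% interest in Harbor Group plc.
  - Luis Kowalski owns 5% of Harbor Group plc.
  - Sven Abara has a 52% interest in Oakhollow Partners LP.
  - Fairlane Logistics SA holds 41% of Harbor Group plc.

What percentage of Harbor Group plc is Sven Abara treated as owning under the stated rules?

71.71%

By sibling attribution (R3), Sven Abara is treated as also owning Farrukh Abara's interest in Northgate Foods Inc, giving 78% + 12% = 90%.
By sibling attribution (R3), Sven Abara is treated as also owning Farrukh Abara's interest in Fairlane Logistics SA, giving 38% + 59% = 97%.
Chain via Northgate Foods Inc. (R2): 90% × 17% = 15.3% of Harbor Group plc.
Chain via Oakhollow Partners LP (R2): 52% × 32% = 16.64% of Harbor Group plc.
Chain via Fairlane Logistics SA (R2): 97% × 41% = 39.77% of Harbor Group plc.
Aggregating (R1): 15.3% + 16.64% + 39.77% = 71.71%.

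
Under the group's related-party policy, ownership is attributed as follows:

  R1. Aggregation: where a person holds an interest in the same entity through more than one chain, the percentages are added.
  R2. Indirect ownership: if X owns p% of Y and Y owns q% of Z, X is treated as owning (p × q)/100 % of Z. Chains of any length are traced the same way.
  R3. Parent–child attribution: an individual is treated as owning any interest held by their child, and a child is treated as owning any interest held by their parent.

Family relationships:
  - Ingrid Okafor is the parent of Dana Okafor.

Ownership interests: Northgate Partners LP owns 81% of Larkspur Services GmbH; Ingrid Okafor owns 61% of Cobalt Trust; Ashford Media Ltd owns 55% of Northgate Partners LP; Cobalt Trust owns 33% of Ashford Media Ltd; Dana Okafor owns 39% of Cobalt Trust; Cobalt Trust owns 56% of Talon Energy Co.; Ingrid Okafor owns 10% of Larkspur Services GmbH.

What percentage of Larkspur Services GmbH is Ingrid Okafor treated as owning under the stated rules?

24.7015%

By parent–child attribution (R3), Ingrid Okafor is treated as also owning Dana Okafor's interest in Cobalt Trust, giving 61% + 39% = 100%.
Chain via Cobalt Trust → Ashford Media Ltd → Northgate Partners LP (R2): 100% × 33% × 55% × 81% = 14.7015% of Larkspur Services GmbH.
Direct interest in Larkspur Services GmbH: 10%.
Aggregating (R1): 14.7015% + 10% = 24.7015%.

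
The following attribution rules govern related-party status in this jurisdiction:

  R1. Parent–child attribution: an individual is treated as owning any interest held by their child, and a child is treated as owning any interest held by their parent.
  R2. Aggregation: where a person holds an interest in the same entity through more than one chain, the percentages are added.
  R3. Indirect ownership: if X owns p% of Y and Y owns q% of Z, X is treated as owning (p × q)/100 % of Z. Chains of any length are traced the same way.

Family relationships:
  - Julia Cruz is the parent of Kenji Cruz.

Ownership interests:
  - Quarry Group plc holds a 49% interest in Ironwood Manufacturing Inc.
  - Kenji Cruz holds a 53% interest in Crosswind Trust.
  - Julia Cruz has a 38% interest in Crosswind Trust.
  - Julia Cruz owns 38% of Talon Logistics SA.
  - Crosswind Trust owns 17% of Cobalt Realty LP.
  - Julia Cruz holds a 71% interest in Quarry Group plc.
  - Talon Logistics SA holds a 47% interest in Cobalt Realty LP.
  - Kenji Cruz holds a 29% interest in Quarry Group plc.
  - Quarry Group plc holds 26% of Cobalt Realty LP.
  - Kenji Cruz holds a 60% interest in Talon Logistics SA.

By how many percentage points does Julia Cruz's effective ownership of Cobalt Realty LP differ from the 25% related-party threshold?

62.53

By parent–child attribution (R1), Julia Cruz is treated as also owning Kenji Cruz's interest in Talon Logistics SA, giving 38% + 60% = 98%.
By parent–child attribution (R1), Julia Cruz is treated as also owning Kenji Cruz's interest in Crosswind Trust, giving 38% + 53% = 91%.
By parent–child attribution (R1), Julia Cruz is treated as also owning Kenji Cruz's interest in Quarry Group plc, giving 71% + 29% = 100%.
Chain via Talon Logistics SA (R3): 98% × 47% = 46.06% of Cobalt Realty LP.
Chain via Crosswind Trust (R3): 91% × 17% = 15.47% of Cobalt Realty LP.
Chain via Quarry Group plc (R3): 100% × 26% = 26% of Cobalt Realty LP.
Aggregating (R2): 46.06% + 15.47% + 26% = 87.53%.
87.53% exceeds the 25% threshold by 62.53 percentage points.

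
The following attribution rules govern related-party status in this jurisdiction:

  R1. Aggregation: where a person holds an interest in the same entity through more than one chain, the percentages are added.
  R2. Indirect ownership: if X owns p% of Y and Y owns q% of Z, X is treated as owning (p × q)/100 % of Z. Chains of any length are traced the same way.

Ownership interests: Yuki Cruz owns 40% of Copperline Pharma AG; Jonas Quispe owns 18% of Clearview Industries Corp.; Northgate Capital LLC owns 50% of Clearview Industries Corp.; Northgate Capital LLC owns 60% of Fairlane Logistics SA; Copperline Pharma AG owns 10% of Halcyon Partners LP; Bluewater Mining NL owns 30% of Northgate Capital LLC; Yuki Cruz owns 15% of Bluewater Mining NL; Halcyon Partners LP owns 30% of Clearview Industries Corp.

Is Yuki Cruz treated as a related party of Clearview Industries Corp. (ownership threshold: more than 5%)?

No

Chain via Bluewater Mining NL → Northgate Capital LLC (R2): 15% × 30% × 50% = 2.25% of Clearview Industries Corp.
Chain via Copperline Pharma AG → Halcyon Partners LP (R2): 40% × 10% × 30% = 1.2% of Clearview Industries Corp.
Aggregating (R1): 2.25% + 1.2% = 3.45%.
3.45% does not exceed the 5% threshold, so Yuki is not a related party to Clearview Industries Corp.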